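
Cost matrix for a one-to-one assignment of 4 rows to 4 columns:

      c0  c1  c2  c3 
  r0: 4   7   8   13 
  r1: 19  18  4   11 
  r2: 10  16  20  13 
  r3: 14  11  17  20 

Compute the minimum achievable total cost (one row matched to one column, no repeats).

Minimum assignment cost: 32

optimal assignment: row0→col0 (cost 4), row1→col2 (cost 4), row2→col3 (cost 13), row3→col1 (cost 11)
total = 4 + 4 + 13 + 11 = 32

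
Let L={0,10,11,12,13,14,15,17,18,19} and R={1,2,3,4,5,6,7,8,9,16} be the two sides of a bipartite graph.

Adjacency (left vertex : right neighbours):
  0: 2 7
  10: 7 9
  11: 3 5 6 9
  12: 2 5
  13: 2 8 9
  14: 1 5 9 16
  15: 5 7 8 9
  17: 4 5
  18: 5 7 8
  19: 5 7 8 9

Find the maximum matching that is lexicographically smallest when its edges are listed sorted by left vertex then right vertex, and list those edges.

Lex-smallest maximum matching: {(0,2), (10,7), (11,3), (12,5), (13,8), (14,1), (15,9), (17,4)}

|M| = 8 (so the lex-smallest maximum matching has 8 edges)
process left vertices in ascending order; for each, take the smallest-labelled available neighbour that still permits 8 edges overall, or leave it unmatched if none does
lex-smallest matching: {0-2, 10-7, 11-3, 12-5, 13-8, 14-1, 15-9, 17-4}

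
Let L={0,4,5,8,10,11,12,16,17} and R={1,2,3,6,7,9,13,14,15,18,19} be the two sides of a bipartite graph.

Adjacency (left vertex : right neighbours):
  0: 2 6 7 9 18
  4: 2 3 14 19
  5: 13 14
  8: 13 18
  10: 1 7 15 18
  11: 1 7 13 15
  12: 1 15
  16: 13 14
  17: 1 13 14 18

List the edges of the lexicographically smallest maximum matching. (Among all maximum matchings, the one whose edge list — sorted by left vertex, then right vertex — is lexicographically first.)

|M| = 8 (so the lex-smallest maximum matching has 8 edges)
process left vertices in ascending order; for each, take the smallest-labelled available neighbour that still permits 8 edges overall, or leave it unmatched if none does
lex-smallest matching: {0-2, 4-3, 5-13, 8-18, 10-1, 11-7, 12-15, 16-14}

Lex-smallest maximum matching: {(0,2), (4,3), (5,13), (8,18), (10,1), (11,7), (12,15), (16,14)}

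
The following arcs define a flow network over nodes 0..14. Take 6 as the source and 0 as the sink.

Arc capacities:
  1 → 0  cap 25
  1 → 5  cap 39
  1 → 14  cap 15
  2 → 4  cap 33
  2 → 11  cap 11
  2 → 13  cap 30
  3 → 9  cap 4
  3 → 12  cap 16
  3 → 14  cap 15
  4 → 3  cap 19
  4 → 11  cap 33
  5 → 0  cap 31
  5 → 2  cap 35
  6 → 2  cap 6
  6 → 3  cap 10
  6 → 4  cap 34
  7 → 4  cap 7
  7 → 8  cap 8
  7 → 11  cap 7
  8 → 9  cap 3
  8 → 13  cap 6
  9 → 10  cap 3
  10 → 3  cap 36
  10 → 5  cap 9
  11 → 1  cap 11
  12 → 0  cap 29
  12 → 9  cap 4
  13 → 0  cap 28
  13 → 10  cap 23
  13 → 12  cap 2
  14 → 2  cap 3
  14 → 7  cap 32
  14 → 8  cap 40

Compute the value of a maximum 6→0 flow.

augment #1: 6→2→13→0 bottleneck 6, total now 6
augment #2: 6→3→12→0 bottleneck 10, total now 16
augment #3: 6→4→3→12→0 bottleneck 6, total now 22
augment #4: 6→4→11→1→0 bottleneck 11, total now 33
augment #5: 6→4→3→9→10→5→0 bottleneck 3, total now 36
augment #6: 6→4→3→14→2→13→0 bottleneck 3, total now 39
augment #7: 6→4→3→14→8→13→0 bottleneck 6, total now 45

Maximum flow value: 45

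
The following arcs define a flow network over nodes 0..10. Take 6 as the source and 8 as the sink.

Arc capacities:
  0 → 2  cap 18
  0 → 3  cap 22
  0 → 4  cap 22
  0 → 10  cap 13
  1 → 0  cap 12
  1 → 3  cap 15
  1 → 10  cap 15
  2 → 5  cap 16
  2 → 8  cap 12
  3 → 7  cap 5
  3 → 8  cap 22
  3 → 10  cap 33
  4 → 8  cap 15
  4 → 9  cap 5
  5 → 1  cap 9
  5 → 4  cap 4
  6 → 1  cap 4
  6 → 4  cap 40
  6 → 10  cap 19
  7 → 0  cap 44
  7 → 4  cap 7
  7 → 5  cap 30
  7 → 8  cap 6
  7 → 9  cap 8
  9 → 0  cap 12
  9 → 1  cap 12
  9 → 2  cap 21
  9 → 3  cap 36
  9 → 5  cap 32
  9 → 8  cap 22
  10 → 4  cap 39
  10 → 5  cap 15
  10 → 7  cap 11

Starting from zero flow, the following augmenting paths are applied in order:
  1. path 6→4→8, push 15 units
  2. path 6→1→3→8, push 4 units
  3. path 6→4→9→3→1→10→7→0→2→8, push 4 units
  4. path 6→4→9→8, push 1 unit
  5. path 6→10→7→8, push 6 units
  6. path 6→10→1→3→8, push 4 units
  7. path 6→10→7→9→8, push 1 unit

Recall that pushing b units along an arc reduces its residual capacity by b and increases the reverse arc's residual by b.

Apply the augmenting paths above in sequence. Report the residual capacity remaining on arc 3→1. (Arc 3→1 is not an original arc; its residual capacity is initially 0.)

after path 1 (6→4→8, push 15): res(3,1)=0
after path 2 (6→1→3→8, push 4): res(3,1)=4
after path 3 (6→4→9→3→1→10→7→0→2→8, push 4): res(3,1)=0
after path 4 (6→4→9→8, push 1): res(3,1)=0
after path 5 (6→10→7→8, push 6): res(3,1)=0
after path 6 (6→10→1→3→8, push 4): res(3,1)=4
after path 7 (6→10→7→9→8, push 1): res(3,1)=4

Residual capacity of (3,1): 4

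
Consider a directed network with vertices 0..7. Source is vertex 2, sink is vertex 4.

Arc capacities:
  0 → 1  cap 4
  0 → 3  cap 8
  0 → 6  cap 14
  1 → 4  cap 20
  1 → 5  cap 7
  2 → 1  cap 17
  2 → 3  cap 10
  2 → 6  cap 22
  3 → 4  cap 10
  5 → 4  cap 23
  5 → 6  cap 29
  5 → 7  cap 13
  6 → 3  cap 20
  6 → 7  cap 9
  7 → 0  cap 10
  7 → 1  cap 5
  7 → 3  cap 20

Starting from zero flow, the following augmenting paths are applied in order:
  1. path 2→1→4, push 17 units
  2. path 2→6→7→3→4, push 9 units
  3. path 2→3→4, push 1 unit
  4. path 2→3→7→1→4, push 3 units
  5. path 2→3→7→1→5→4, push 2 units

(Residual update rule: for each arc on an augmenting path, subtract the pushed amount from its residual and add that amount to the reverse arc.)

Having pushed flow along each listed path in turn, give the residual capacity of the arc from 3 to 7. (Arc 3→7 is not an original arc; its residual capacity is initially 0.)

Residual capacity of (3,7): 4

after path 1 (2→1→4, push 17): res(3,7)=0
after path 2 (2→6→7→3→4, push 9): res(3,7)=9
after path 3 (2→3→4, push 1): res(3,7)=9
after path 4 (2→3→7→1→4, push 3): res(3,7)=6
after path 5 (2→3→7→1→5→4, push 2): res(3,7)=4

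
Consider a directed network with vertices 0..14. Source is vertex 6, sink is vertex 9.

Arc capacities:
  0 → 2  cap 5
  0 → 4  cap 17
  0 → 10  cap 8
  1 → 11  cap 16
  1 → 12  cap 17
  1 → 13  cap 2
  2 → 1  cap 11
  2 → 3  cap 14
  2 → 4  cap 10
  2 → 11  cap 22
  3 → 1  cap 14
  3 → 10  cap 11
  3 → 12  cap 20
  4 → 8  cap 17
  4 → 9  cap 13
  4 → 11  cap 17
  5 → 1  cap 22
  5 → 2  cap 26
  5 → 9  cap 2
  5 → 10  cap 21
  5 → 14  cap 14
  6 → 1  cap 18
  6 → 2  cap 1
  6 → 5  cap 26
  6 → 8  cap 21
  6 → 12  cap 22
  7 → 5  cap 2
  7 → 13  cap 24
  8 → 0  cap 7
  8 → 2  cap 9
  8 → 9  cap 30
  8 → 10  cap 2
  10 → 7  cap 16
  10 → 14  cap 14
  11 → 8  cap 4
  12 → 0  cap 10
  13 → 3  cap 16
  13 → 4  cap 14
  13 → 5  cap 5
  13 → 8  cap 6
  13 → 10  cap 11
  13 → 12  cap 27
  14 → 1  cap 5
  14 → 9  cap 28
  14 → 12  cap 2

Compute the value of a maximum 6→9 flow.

augment #1: 6→5→9 bottleneck 2, total now 2
augment #2: 6→8→9 bottleneck 21, total now 23
augment #3: 6→2→4→9 bottleneck 1, total now 24
augment #4: 6→5→14→9 bottleneck 14, total now 38
augment #5: 6→1→11→8→9 bottleneck 4, total now 42
augment #6: 6→1→13→4→9 bottleneck 2, total now 44
augment #7: 6→5→2→4→9 bottleneck 9, total now 53
augment #8: 6→5→10→14→9 bottleneck 1, total now 54
augment #9: 6→12→0→4→9 bottleneck 1, total now 55
augment #10: 6→12→0→4→8→9 bottleneck 5, total now 60
augment #11: 6→12→0→10→14→9 bottleneck 4, total now 64

Maximum flow value: 64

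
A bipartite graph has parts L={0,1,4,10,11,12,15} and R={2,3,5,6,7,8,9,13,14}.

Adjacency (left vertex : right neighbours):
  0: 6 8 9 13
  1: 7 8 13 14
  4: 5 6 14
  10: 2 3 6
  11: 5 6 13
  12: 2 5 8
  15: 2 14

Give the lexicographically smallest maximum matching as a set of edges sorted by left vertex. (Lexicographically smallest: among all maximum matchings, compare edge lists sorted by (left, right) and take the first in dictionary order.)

Lex-smallest maximum matching: {(0,6), (1,7), (4,5), (10,2), (11,13), (12,8), (15,14)}

|M| = 7 (so the lex-smallest maximum matching has 7 edges)
process left vertices in ascending order; for each, take the smallest-labelled available neighbour that still permits 7 edges overall, or leave it unmatched if none does
lex-smallest matching: {0-6, 1-7, 4-5, 10-2, 11-13, 12-8, 15-14}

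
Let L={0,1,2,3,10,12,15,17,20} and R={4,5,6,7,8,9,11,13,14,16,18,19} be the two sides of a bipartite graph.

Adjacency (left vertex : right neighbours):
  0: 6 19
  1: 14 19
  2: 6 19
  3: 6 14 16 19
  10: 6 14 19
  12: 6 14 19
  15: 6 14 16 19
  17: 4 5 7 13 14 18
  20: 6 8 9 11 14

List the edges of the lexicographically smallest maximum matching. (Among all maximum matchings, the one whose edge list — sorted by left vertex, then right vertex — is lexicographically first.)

Lex-smallest maximum matching: {(0,6), (1,14), (2,19), (3,16), (17,4), (20,8)}

|M| = 6 (so the lex-smallest maximum matching has 6 edges)
process left vertices in ascending order; for each, take the smallest-labelled available neighbour that still permits 6 edges overall, or leave it unmatched if none does
lex-smallest matching: {0-6, 1-14, 2-19, 3-16, 17-4, 20-8}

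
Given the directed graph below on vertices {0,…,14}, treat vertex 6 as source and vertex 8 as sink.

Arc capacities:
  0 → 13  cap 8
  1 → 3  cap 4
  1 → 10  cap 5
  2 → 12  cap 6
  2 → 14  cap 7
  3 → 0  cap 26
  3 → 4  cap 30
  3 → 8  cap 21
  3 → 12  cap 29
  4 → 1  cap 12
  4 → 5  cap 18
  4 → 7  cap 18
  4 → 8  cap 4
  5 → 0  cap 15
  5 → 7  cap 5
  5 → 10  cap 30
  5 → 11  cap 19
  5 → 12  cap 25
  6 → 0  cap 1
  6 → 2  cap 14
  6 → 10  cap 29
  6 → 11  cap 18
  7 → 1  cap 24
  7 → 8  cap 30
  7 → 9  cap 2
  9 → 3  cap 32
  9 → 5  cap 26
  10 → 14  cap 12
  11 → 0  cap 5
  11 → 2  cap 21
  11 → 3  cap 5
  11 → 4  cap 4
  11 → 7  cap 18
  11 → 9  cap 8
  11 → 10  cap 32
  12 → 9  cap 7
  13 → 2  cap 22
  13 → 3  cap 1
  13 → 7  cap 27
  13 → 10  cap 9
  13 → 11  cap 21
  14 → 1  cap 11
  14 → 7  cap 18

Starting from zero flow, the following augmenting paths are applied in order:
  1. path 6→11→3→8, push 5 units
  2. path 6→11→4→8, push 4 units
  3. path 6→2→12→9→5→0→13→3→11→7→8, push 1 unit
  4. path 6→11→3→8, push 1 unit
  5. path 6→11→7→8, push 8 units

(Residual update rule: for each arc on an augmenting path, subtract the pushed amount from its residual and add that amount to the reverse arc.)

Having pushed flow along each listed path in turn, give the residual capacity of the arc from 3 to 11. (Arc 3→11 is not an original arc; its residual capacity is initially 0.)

Residual capacity of (3,11): 5

after path 1 (6→11→3→8, push 5): res(3,11)=5
after path 2 (6→11→4→8, push 4): res(3,11)=5
after path 3 (6→2→12→9→5→0→13→3→11→7→8, push 1): res(3,11)=4
after path 4 (6→11→3→8, push 1): res(3,11)=5
after path 5 (6→11→7→8, push 8): res(3,11)=5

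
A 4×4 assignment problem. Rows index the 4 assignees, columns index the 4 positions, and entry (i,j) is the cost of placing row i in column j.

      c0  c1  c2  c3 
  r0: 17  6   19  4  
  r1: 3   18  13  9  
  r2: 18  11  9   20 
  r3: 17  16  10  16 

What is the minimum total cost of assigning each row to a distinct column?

optimal assignment: row0→col3 (cost 4), row1→col0 (cost 3), row2→col1 (cost 11), row3→col2 (cost 10)
total = 4 + 3 + 11 + 10 = 28

Minimum assignment cost: 28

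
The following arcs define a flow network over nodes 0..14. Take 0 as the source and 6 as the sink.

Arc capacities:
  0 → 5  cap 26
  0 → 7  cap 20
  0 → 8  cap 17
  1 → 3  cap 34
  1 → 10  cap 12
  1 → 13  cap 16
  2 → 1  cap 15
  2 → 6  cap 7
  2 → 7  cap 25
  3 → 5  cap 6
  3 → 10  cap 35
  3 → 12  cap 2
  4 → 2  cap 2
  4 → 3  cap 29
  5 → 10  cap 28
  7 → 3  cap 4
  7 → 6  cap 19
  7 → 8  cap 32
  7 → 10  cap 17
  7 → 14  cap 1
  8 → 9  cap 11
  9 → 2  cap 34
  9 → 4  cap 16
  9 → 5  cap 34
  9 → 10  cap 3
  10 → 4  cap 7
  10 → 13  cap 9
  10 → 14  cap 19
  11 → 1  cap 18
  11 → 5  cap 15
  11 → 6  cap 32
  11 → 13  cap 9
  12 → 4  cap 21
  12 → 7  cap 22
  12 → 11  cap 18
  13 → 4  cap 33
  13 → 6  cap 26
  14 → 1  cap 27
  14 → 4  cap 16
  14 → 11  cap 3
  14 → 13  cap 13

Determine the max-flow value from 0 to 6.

augment #1: 0→7→6 bottleneck 19, total now 19
augment #2: 0→5→10→13→6 bottleneck 9, total now 28
augment #3: 0→7→14→11→6 bottleneck 1, total now 29
augment #4: 0→8→9→2→6 bottleneck 7, total now 36
augment #5: 0→5→10→14→11→6 bottleneck 2, total now 38
augment #6: 0→5→10→14→13→6 bottleneck 13, total now 51
augment #7: 0→5→10→14→1→13→6 bottleneck 2, total now 53
augment #8: 0→8→9→2→1→13→6 bottleneck 2, total now 55
augment #9: 0→8→9→4→3→12→11→6 bottleneck 2, total now 57

Maximum flow value: 57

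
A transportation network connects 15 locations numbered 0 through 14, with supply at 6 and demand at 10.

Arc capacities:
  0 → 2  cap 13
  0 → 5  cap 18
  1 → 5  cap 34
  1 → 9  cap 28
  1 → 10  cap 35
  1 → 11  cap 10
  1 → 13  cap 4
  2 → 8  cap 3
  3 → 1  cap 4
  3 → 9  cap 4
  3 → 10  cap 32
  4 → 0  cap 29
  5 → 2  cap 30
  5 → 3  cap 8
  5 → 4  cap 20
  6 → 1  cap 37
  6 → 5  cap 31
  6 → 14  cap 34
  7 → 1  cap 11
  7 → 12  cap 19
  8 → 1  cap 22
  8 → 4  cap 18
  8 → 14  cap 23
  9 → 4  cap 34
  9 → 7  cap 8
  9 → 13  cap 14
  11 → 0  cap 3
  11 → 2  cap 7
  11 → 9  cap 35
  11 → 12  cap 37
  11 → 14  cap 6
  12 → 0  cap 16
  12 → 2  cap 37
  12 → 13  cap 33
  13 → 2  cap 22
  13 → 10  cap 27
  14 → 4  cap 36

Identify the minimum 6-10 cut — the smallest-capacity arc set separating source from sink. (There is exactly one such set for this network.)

augment #1: 6→1→10 push 35
augment #2: 6→1→13→10 push 2
augment #3: 6→5→3→10 push 8
augment #4: 6→5→2→8→1→13→10 push 2
augment #5: 6→5→2→8→1→9→13→10 push 1
max flow = 48; residual-reachable set from 6 gives S-side
cut edges (S→T): {(2,8), (5,3), (6,1)} total cap 48

Min-cut arcs: {(2,8), (5,3), (6,1)} (total capacity 48)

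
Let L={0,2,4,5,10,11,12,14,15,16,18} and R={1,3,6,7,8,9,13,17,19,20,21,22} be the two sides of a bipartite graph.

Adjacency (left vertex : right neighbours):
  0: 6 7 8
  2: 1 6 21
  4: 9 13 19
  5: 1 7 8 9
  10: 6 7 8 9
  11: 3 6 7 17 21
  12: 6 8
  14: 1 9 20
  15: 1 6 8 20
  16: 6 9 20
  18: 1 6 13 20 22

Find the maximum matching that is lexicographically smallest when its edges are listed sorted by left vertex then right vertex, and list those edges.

Lex-smallest maximum matching: {(0,6), (2,21), (4,13), (5,1), (10,7), (11,3), (12,8), (14,9), (15,20), (18,22)}

|M| = 10 (so the lex-smallest maximum matching has 10 edges)
process left vertices in ascending order; for each, take the smallest-labelled available neighbour that still permits 10 edges overall, or leave it unmatched if none does
lex-smallest matching: {0-6, 2-21, 4-13, 5-1, 10-7, 11-3, 12-8, 14-9, 15-20, 18-22}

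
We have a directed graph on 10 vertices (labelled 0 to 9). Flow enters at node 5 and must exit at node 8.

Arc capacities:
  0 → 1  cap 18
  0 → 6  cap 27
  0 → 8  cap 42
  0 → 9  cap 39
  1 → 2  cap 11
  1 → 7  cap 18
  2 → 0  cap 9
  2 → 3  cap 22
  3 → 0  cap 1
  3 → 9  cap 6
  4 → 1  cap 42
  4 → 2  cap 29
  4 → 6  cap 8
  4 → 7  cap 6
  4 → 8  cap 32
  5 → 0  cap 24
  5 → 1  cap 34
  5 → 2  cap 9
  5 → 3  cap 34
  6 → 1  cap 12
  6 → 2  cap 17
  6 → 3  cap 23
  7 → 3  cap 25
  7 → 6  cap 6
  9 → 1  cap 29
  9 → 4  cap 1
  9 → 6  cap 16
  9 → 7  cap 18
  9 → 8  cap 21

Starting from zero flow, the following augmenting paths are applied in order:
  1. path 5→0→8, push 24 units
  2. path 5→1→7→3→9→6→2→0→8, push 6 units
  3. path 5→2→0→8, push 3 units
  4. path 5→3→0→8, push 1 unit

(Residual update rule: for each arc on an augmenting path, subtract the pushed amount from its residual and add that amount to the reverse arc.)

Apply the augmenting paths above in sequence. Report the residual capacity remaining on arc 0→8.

after path 1 (5→0→8, push 24): res(0,8)=18
after path 2 (5→1→7→3→9→6→2→0→8, push 6): res(0,8)=12
after path 3 (5→2→0→8, push 3): res(0,8)=9
after path 4 (5→3→0→8, push 1): res(0,8)=8

Residual capacity of (0,8): 8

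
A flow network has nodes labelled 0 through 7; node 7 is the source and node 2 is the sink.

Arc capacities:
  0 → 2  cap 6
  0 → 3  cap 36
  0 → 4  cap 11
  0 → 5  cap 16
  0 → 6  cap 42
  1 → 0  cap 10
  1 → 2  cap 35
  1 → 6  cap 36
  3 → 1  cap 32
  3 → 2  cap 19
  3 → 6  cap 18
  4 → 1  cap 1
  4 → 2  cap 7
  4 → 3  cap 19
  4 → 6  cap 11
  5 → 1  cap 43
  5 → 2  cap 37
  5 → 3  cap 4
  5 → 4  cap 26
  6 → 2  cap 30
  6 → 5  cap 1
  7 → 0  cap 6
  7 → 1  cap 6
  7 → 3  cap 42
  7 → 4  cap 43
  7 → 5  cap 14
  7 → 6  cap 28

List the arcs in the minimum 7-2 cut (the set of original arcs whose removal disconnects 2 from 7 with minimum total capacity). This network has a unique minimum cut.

augment #1: 7→0→2 push 6
augment #2: 7→1→2 push 6
augment #3: 7→3→2 push 19
augment #4: 7→4→2 push 7
augment #5: 7→5→2 push 14
augment #6: 7→6→2 push 28
augment #7: 7→3→1→2 push 23
augment #8: 7→4→1→2 push 1
augment #9: 7→4→6→2 push 2
augment #10: 7→4→3→1→2 push 5
augment #11: 7→4→6→5→2 push 1
augment #12: 7→4→3→1→0→5→2 push 4
max flow = 116; residual-reachable set from 7 gives S-side
cut edges (S→T): {(3,1), (3,2), (4,1), (4,2), (6,2), (6,5), (7,0), (7,1), (7,5)} total cap 116

Min-cut arcs: {(3,1), (3,2), (4,1), (4,2), (6,2), (6,5), (7,0), (7,1), (7,5)} (total capacity 116)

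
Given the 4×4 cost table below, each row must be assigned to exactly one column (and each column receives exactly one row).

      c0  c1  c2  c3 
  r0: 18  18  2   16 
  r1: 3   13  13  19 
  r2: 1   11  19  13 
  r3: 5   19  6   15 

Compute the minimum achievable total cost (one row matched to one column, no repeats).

one of 2 optimal assignments: row0→col2 (cost 2), row1→col0 (cost 3), row2→col1 (cost 11), row3→col3 (cost 15)
total = 2 + 3 + 11 + 15 = 31

Minimum assignment cost: 31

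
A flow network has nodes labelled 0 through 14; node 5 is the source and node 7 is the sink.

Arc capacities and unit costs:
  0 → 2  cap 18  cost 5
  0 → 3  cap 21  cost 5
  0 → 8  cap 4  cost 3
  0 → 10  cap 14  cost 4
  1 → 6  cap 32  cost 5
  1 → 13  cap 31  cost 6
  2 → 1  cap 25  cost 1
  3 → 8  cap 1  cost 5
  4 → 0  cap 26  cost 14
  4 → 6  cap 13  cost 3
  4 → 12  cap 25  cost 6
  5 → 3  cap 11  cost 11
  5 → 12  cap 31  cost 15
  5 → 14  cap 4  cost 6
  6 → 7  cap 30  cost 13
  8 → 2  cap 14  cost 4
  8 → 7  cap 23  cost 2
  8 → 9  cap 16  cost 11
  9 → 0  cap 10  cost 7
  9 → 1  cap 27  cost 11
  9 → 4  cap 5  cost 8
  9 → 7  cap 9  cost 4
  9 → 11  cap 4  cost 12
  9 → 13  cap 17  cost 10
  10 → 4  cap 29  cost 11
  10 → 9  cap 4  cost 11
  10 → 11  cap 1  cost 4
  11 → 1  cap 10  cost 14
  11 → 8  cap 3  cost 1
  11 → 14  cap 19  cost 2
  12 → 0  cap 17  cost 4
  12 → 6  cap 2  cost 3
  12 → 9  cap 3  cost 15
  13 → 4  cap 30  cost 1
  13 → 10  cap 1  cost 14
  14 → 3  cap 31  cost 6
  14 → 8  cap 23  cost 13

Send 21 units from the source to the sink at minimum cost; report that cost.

shortest-cost path #1: 5→3→8→7 push 1 @ unit cost 18 (adds 18)
shortest-cost path #2: 5→14→8→7 push 4 @ unit cost 21 (adds 84)
shortest-cost path #3: 5→12→0→8→7 push 4 @ unit cost 24 (adds 96)
shortest-cost path #4: 5→12→0→10→11→8→7 push 1 @ unit cost 30 (adds 30)
shortest-cost path #5: 5→12→6→7 push 2 @ unit cost 31 (adds 62)
shortest-cost path #6: 5→12→9→7 push 3 @ unit cost 34 (adds 102)
shortest-cost path #7: 5→12→0→10→9→7 push 4 @ unit cost 38 (adds 152)
shortest-cost path #8: 5→12→0→2→1→6→7 push 2 @ unit cost 43 (adds 86)
total cost = 630

Minimum cost for 21 units: 630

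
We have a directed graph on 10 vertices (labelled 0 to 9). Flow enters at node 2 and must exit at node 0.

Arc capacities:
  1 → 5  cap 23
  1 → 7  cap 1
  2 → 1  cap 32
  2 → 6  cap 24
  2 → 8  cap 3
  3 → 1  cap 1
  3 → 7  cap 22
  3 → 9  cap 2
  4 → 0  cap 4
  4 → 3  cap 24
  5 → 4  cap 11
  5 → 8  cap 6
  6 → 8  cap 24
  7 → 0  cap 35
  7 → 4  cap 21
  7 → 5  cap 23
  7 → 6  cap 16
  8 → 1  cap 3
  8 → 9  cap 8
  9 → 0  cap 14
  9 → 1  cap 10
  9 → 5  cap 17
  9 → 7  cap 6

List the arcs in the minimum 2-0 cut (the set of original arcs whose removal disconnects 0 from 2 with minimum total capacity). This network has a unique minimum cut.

Min-cut arcs: {(1,7), (5,4), (8,9)} (total capacity 20)

augment #1: 2→1→7→0 push 1
augment #2: 2→8→9→0 push 3
augment #3: 2→1→5→4→0 push 4
augment #4: 2→6→8→9→0 push 5
augment #5: 2→1→5→4→3→7→0 push 7
max flow = 20; residual-reachable set from 2 gives S-side
cut edges (S→T): {(1,7), (5,4), (8,9)} total cap 20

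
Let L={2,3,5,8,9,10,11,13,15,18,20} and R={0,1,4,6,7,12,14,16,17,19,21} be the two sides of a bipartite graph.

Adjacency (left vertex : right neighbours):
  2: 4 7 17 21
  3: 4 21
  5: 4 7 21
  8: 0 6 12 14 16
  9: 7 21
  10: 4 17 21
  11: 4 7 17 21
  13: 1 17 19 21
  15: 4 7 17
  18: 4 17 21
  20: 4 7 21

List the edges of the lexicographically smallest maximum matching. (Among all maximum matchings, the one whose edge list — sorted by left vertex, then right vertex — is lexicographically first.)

Lex-smallest maximum matching: {(2,4), (3,21), (5,7), (8,0), (10,17), (13,1)}

|M| = 6 (so the lex-smallest maximum matching has 6 edges)
process left vertices in ascending order; for each, take the smallest-labelled available neighbour that still permits 6 edges overall, or leave it unmatched if none does
lex-smallest matching: {2-4, 3-21, 5-7, 8-0, 10-17, 13-1}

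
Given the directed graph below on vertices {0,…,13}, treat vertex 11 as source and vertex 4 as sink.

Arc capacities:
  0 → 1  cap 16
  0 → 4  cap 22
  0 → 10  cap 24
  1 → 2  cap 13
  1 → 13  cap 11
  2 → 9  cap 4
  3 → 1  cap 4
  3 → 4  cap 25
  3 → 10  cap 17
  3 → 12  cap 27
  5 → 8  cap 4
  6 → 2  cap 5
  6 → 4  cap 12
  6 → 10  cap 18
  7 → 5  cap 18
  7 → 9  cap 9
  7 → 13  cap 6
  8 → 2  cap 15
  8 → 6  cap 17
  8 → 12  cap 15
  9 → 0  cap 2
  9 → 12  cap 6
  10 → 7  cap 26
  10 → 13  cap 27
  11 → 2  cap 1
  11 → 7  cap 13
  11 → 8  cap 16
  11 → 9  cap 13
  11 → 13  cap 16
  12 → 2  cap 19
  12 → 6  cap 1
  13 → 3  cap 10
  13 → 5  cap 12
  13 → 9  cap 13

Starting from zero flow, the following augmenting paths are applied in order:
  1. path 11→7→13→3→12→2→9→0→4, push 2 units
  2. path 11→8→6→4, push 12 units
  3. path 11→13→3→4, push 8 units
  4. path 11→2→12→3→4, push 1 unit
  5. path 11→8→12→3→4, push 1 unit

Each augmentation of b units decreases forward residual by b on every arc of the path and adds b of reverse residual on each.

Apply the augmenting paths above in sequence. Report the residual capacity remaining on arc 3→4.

Residual capacity of (3,4): 15

after path 1 (11→7→13→3→12→2→9→0→4, push 2): res(3,4)=25
after path 2 (11→8→6→4, push 12): res(3,4)=25
after path 3 (11→13→3→4, push 8): res(3,4)=17
after path 4 (11→2→12→3→4, push 1): res(3,4)=16
after path 5 (11→8→12→3→4, push 1): res(3,4)=15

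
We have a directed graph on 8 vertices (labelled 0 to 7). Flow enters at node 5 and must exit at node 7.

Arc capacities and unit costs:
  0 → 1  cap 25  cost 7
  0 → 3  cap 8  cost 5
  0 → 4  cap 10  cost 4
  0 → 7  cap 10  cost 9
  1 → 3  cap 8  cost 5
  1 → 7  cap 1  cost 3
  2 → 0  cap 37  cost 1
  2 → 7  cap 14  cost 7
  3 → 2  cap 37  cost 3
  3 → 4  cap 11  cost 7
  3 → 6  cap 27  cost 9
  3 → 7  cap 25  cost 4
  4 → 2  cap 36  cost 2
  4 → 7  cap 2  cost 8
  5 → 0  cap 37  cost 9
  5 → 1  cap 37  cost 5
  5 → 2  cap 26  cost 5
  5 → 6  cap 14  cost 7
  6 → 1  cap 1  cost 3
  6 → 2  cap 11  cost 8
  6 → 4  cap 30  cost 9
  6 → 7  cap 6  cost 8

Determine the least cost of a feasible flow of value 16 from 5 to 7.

shortest-cost path #1: 5→1→7 push 1 @ unit cost 8 (adds 8)
shortest-cost path #2: 5→2→7 push 14 @ unit cost 12 (adds 168)
shortest-cost path #3: 5→1→3→7 push 1 @ unit cost 14 (adds 14)
total cost = 190

Minimum cost for 16 units: 190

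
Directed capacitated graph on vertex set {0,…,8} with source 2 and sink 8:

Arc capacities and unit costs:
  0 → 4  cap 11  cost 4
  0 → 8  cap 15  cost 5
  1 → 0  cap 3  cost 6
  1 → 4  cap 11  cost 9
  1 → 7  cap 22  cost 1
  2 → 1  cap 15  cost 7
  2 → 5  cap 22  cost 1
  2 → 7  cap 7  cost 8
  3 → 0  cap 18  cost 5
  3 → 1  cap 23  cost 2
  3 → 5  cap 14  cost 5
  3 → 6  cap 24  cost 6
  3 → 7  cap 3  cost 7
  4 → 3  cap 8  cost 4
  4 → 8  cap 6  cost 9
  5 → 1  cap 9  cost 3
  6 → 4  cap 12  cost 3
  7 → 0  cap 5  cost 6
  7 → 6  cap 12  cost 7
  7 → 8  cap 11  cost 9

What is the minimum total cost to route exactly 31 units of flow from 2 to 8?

Minimum cost for 31 units: 641

shortest-cost path #1: 2→5→1→7→8 push 9 @ unit cost 14 (adds 126)
shortest-cost path #2: 2→7→8 push 2 @ unit cost 17 (adds 34)
shortest-cost path #3: 2→1→0→8 push 3 @ unit cost 18 (adds 54)
shortest-cost path #4: 2→7→0→8 push 5 @ unit cost 19 (adds 95)
shortest-cost path #5: 2→1→4→8 push 6 @ unit cost 25 (adds 150)
shortest-cost path #6: 2→1→4→3→0→8 push 5 @ unit cost 30 (adds 150)
shortest-cost path #7: 2→1→7→6→4→3→0→8 push 1 @ unit cost 32 (adds 32)
total cost = 641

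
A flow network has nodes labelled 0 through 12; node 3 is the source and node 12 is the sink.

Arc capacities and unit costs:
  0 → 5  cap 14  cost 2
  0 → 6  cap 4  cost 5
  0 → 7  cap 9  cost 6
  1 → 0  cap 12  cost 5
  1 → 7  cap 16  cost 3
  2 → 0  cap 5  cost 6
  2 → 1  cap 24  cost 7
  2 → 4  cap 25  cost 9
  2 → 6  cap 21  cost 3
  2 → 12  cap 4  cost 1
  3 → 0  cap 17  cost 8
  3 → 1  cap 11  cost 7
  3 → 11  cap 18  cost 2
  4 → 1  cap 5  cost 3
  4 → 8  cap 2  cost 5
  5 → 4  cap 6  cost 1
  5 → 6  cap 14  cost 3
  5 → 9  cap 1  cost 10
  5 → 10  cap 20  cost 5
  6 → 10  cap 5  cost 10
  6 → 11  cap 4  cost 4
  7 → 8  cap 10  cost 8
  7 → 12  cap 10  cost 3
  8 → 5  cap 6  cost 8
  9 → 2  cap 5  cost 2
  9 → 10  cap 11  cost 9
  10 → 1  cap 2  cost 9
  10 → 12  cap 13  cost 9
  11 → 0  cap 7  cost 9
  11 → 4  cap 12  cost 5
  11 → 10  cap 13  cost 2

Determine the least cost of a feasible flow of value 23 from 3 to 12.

shortest-cost path #1: 3→1→7→12 push 10 @ unit cost 13 (adds 130)
shortest-cost path #2: 3→11→10→12 push 13 @ unit cost 13 (adds 169)
total cost = 299

Minimum cost for 23 units: 299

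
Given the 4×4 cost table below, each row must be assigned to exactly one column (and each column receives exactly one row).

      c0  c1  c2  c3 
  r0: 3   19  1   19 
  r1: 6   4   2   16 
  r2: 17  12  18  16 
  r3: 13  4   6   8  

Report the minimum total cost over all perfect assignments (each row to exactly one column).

Minimum assignment cost: 25

one of 2 optimal assignments: row0→col0 (cost 3), row1→col2 (cost 2), row2→col1 (cost 12), row3→col3 (cost 8)
total = 3 + 2 + 12 + 8 = 25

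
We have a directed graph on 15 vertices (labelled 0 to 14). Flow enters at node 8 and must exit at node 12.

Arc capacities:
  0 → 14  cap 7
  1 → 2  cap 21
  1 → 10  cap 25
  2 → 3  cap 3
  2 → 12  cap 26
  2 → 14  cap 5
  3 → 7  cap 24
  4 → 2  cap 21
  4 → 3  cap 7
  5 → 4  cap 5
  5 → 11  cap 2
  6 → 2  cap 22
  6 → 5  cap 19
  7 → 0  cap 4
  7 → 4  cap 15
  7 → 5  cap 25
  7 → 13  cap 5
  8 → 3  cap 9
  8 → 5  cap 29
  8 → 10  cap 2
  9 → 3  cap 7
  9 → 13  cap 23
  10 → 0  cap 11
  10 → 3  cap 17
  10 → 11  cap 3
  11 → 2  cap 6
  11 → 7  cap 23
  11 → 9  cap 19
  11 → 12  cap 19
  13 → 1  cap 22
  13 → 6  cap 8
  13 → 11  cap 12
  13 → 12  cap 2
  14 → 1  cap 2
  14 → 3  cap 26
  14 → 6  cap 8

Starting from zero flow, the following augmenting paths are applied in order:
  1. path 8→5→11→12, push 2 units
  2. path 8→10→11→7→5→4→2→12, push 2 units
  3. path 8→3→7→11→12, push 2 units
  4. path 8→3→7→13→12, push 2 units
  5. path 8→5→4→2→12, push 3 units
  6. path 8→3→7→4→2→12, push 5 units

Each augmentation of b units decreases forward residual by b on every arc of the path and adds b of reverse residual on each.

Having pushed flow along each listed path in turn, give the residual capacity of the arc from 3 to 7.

after path 1 (8→5→11→12, push 2): res(3,7)=24
after path 2 (8→10→11→7→5→4→2→12, push 2): res(3,7)=24
after path 3 (8→3→7→11→12, push 2): res(3,7)=22
after path 4 (8→3→7→13→12, push 2): res(3,7)=20
after path 5 (8→5→4→2→12, push 3): res(3,7)=20
after path 6 (8→3→7→4→2→12, push 5): res(3,7)=15

Residual capacity of (3,7): 15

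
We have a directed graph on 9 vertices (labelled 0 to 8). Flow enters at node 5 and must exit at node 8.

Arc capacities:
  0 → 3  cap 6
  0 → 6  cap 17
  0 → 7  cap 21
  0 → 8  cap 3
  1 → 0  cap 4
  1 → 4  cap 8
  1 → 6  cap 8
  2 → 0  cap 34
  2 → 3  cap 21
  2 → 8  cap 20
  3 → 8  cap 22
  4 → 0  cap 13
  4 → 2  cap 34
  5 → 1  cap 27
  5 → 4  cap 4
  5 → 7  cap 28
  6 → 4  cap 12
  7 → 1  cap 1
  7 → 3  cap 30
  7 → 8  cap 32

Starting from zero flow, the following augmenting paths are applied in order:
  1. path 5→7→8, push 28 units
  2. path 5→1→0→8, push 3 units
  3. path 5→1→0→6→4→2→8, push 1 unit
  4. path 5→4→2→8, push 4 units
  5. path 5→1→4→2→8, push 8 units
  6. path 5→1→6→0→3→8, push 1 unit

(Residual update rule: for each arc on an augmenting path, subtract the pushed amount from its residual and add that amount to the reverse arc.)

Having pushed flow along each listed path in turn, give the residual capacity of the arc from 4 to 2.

Residual capacity of (4,2): 21

after path 1 (5→7→8, push 28): res(4,2)=34
after path 2 (5→1→0→8, push 3): res(4,2)=34
after path 3 (5→1→0→6→4→2→8, push 1): res(4,2)=33
after path 4 (5→4→2→8, push 4): res(4,2)=29
after path 5 (5→1→4→2→8, push 8): res(4,2)=21
after path 6 (5→1→6→0→3→8, push 1): res(4,2)=21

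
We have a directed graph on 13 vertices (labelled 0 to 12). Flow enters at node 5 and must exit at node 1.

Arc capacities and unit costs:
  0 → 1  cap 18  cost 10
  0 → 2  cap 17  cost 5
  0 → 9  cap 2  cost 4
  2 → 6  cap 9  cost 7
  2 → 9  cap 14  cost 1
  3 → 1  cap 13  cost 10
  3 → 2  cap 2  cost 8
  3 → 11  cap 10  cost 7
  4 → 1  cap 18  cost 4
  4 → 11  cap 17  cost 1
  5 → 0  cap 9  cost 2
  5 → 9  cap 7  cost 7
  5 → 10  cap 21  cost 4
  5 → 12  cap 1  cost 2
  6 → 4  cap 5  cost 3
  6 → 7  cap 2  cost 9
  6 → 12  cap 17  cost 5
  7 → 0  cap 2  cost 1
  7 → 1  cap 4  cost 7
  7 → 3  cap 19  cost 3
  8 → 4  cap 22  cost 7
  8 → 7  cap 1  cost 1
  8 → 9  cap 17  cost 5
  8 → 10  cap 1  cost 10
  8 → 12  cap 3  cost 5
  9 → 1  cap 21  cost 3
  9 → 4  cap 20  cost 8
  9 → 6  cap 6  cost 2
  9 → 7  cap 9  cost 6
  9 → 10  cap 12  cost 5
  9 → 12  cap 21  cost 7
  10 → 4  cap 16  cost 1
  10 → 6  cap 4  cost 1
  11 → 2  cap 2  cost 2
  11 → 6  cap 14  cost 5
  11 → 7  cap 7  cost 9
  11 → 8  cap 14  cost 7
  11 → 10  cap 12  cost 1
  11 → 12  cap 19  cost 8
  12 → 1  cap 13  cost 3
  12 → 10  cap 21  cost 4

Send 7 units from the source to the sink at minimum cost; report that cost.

shortest-cost path #1: 5→12→1 push 1 @ unit cost 5 (adds 5)
shortest-cost path #2: 5→10→4→1 push 6 @ unit cost 9 (adds 54)
total cost = 59

Minimum cost for 7 units: 59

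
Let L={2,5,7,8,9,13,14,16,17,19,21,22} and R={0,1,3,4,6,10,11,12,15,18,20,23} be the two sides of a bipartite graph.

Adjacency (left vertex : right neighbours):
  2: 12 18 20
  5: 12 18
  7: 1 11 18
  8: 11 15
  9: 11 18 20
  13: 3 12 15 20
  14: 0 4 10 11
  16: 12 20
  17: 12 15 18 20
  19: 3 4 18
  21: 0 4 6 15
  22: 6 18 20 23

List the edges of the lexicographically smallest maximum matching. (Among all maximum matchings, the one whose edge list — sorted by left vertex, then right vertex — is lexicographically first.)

|M| = 11 (so the lex-smallest maximum matching has 11 edges)
process left vertices in ascending order; for each, take the smallest-labelled available neighbour that still permits 11 edges overall, or leave it unmatched if none does
lex-smallest matching: {2-12, 5-18, 7-1, 8-11, 9-20, 13-3, 14-0, 17-15, 19-4, 21-6, 22-23}

Lex-smallest maximum matching: {(2,12), (5,18), (7,1), (8,11), (9,20), (13,3), (14,0), (17,15), (19,4), (21,6), (22,23)}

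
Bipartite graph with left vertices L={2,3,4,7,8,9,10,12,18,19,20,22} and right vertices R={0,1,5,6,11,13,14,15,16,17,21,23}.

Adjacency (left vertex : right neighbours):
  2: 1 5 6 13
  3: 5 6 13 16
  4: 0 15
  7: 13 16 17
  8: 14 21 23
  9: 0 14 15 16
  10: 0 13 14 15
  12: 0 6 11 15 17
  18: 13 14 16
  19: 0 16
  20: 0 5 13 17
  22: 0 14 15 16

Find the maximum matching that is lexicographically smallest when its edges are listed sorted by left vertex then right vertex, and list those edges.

Lex-smallest maximum matching: {(2,1), (3,6), (4,0), (7,17), (8,21), (9,14), (10,13), (12,11), (18,16), (20,5), (22,15)}

|M| = 11 (so the lex-smallest maximum matching has 11 edges)
process left vertices in ascending order; for each, take the smallest-labelled available neighbour that still permits 11 edges overall, or leave it unmatched if none does
lex-smallest matching: {2-1, 3-6, 4-0, 7-17, 8-21, 9-14, 10-13, 12-11, 18-16, 20-5, 22-15}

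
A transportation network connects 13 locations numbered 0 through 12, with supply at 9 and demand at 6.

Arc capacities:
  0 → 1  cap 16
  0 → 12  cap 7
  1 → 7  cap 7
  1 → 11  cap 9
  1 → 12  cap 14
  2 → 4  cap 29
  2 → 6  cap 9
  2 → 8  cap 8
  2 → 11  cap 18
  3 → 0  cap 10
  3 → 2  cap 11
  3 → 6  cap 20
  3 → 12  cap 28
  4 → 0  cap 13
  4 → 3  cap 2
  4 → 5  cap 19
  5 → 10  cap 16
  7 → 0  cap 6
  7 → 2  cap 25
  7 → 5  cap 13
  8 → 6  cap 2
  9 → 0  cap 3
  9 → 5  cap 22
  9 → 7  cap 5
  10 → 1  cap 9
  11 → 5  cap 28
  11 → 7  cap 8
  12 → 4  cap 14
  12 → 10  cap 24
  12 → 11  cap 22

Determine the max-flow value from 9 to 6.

augment #1: 9→7→2→6 bottleneck 5, total now 5
augment #2: 9→0→1→7→2→6 bottleneck 3, total now 8
augment #3: 9→5→10→1→7→2→6 bottleneck 1, total now 9
augment #4: 9→5→10→1→7→2→8→6 bottleneck 2, total now 11
augment #5: 9→5→10→1→12→4→3→6 bottleneck 2, total now 13

Maximum flow value: 13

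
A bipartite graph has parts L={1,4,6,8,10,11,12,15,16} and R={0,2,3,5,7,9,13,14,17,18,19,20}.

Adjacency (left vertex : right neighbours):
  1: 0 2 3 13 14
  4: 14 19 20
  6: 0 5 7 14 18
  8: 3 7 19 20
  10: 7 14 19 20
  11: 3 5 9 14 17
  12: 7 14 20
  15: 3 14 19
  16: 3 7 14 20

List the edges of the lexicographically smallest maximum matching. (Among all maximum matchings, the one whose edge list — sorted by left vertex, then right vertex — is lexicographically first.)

Lex-smallest maximum matching: {(1,0), (4,14), (6,5), (8,3), (10,7), (11,9), (12,20), (15,19)}

|M| = 8 (so the lex-smallest maximum matching has 8 edges)
process left vertices in ascending order; for each, take the smallest-labelled available neighbour that still permits 8 edges overall, or leave it unmatched if none does
lex-smallest matching: {1-0, 4-14, 6-5, 8-3, 10-7, 11-9, 12-20, 15-19}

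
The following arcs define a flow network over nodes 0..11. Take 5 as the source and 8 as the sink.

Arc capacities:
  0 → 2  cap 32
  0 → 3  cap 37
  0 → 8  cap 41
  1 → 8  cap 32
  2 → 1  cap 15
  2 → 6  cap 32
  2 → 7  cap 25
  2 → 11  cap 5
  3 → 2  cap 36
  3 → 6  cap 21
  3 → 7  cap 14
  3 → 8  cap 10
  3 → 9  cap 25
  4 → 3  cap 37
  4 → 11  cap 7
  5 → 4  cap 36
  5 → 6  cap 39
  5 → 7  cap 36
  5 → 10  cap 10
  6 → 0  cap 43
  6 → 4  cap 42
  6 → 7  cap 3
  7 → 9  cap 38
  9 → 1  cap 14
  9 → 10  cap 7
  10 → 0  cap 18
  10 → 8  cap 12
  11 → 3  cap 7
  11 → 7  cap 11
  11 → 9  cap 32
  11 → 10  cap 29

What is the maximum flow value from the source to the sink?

Maximum flow value: 92

augment #1: 5→10→8 bottleneck 10, total now 10
augment #2: 5→4→3→8 bottleneck 10, total now 20
augment #3: 5→6→0→8 bottleneck 39, total now 59
augment #4: 5→4→11→10→8 bottleneck 2, total now 61
augment #5: 5→7→9→1→8 bottleneck 14, total now 75
augment #6: 5→4→3→2→1→8 bottleneck 15, total now 90
augment #7: 5→4→3→6→0→8 bottleneck 2, total now 92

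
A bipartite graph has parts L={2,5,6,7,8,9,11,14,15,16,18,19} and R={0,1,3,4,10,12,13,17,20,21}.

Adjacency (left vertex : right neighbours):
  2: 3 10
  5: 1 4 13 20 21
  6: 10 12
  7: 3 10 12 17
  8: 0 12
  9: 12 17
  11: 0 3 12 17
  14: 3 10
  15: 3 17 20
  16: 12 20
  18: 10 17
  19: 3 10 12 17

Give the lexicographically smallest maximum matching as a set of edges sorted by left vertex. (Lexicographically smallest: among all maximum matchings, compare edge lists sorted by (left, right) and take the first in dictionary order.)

Lex-smallest maximum matching: {(2,3), (5,1), (6,10), (7,12), (8,0), (9,17), (15,20)}

|M| = 7 (so the lex-smallest maximum matching has 7 edges)
process left vertices in ascending order; for each, take the smallest-labelled available neighbour that still permits 7 edges overall, or leave it unmatched if none does
lex-smallest matching: {2-3, 5-1, 6-10, 7-12, 8-0, 9-17, 15-20}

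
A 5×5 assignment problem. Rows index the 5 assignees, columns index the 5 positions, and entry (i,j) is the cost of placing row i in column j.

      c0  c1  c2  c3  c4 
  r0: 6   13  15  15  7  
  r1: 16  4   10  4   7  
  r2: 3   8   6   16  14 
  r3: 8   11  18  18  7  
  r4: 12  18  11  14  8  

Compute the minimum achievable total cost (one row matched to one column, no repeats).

Minimum assignment cost: 35

optimal assignment: row0→col0 (cost 6), row1→col3 (cost 4), row2→col2 (cost 6), row3→col1 (cost 11), row4→col4 (cost 8)
total = 6 + 4 + 6 + 11 + 8 = 35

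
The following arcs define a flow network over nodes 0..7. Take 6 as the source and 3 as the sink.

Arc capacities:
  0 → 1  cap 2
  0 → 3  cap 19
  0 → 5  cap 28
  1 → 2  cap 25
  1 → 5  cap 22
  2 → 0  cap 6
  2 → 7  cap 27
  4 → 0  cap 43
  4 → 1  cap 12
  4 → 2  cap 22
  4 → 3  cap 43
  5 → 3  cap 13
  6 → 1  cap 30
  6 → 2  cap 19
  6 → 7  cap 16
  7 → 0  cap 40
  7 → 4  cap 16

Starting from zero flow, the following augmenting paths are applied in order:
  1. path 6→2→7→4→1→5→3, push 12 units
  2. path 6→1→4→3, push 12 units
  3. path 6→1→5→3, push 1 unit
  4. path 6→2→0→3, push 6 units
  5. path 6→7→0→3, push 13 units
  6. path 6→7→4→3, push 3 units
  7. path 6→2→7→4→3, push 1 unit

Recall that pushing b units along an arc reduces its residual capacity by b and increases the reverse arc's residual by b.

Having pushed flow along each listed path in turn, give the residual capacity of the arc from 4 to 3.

Residual capacity of (4,3): 27

after path 1 (6→2→7→4→1→5→3, push 12): res(4,3)=43
after path 2 (6→1→4→3, push 12): res(4,3)=31
after path 3 (6→1→5→3, push 1): res(4,3)=31
after path 4 (6→2→0→3, push 6): res(4,3)=31
after path 5 (6→7→0→3, push 13): res(4,3)=31
after path 6 (6→7→4→3, push 3): res(4,3)=28
after path 7 (6→2→7→4→3, push 1): res(4,3)=27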